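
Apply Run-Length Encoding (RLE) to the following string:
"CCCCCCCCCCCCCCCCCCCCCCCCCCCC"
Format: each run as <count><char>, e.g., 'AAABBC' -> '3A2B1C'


Scanning runs left to right:
  i=0: run of 'C' x 28 -> '28C'

RLE = 28C


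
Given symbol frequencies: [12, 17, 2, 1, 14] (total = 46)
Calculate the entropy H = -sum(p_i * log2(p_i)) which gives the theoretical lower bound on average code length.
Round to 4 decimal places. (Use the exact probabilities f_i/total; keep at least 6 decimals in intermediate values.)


Per-symbol terms -p_i * log2(p_i) with p_i = f_i/46:
  p = 12/46 = 0.260870: log2(p) = -1.938599, -p*log2(p) = 0.505722
  p = 17/46 = 0.369565: log2(p) = -1.436099, -p*log2(p) = 0.530732
  p = 2/46 = 0.043478: log2(p) = -4.523562, -p*log2(p) = 0.196677
  p = 1/46 = 0.021739: log2(p) = -5.523562, -p*log2(p) = 0.120077
  p = 14/46 = 0.304348: log2(p) = -1.716207, -p*log2(p) = 0.522324
H = 0.505722 + 0.530732 + 0.196677 + 0.120077 + 0.522324 = 1.875532

H = 1.8755 bits/symbol


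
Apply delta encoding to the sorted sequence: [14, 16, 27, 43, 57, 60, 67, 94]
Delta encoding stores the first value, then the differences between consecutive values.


First value: 14
Deltas:
  16 - 14 = 2
  27 - 16 = 11
  43 - 27 = 16
  57 - 43 = 14
  60 - 57 = 3
  67 - 60 = 7
  94 - 67 = 27


Delta encoded: [14, 2, 11, 16, 14, 3, 7, 27]


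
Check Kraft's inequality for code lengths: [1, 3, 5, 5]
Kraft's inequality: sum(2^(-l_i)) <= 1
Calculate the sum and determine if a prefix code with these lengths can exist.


Sum = 2^(-1) + 2^(-3) + 2^(-5) + 2^(-5)
    = 0.5 + 0.125 + 0.03125 + 0.03125
    = 22/32 = 0.6875
Since 0.6875 <= 1, Kraft's inequality IS satisfied.
A prefix code with these lengths CAN exist.

Kraft sum = 0.6875. Satisfied.


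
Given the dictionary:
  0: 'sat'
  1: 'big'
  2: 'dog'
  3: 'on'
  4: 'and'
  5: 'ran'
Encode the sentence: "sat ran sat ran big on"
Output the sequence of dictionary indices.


Look up each word in the dictionary:
  'sat' -> 0
  'ran' -> 5
  'sat' -> 0
  'ran' -> 5
  'big' -> 1
  'on' -> 3

Encoded: [0, 5, 0, 5, 1, 3]


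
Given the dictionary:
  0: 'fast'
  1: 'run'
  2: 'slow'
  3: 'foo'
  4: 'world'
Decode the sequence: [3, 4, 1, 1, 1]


Look up each index in the dictionary:
  3 -> 'foo'
  4 -> 'world'
  1 -> 'run'
  1 -> 'run'
  1 -> 'run'

Decoded: "foo world run run run"


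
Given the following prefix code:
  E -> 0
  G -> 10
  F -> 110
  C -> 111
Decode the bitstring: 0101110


Decoding step by step:
Bits 0 -> E
Bits 10 -> G
Bits 111 -> C
Bits 0 -> E


Decoded message: EGCE


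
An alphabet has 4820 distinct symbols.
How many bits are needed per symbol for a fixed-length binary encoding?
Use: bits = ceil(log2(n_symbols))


log2(4820) = 12.2348
Bracket: 2^12 = 4096 < 4820 <= 2^13 = 8192
So ceil(log2(4820)) = 13

bits = ceil(log2(4820)) = ceil(12.2348) = 13 bits


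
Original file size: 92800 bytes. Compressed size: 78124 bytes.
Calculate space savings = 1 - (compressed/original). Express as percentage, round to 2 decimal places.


ratio = compressed/original = 78124/92800 = 0.841853
savings = 1 - ratio = 1 - 0.841853 = 0.158147
as a percentage: 0.158147 * 100 = 15.81%

Space savings = 1 - 78124/92800 = 15.81%


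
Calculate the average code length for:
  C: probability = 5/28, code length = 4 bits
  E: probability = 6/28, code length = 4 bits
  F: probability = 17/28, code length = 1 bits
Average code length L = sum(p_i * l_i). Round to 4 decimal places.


Weighted contributions p_i * l_i:
  C: (5/28) * 4 = 20/28
  E: (6/28) * 4 = 24/28
  F: (17/28) * 1 = 17/28
Sum = (20 + 24 + 17)/28 = 61/28

L = 61/28 = 2.1786 bits/symbol


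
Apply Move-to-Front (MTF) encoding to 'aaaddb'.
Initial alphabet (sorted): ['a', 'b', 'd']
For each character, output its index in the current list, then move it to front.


MTF encoding:
'a': index 0 in ['a', 'b', 'd'] -> ['a', 'b', 'd']
'a': index 0 in ['a', 'b', 'd'] -> ['a', 'b', 'd']
'a': index 0 in ['a', 'b', 'd'] -> ['a', 'b', 'd']
'd': index 2 in ['a', 'b', 'd'] -> ['d', 'a', 'b']
'd': index 0 in ['d', 'a', 'b'] -> ['d', 'a', 'b']
'b': index 2 in ['d', 'a', 'b'] -> ['b', 'd', 'a']


Output: [0, 0, 0, 2, 0, 2]


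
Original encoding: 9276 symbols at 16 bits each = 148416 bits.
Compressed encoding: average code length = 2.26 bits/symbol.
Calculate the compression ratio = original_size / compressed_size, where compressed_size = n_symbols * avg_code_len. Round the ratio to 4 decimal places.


original_size = n_symbols * orig_bits = 9276 * 16 = 148416 bits
compressed_size = n_symbols * avg_code_len = 9276 * 2.26 = 20963.76 bits
ratio = original_size / compressed_size = 148416 / 20963.76 = 7.0796

Compression ratio = 7.0796


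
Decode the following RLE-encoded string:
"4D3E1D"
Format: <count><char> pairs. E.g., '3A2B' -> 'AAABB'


Expanding each <count><char> pair:
  4D -> 'DDDD'
  3E -> 'EEE'
  1D -> 'D'

Decoded = DDDDEEED


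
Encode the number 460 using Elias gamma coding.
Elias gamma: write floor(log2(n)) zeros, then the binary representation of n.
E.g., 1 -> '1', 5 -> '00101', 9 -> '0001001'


num_bits = floor(log2(460)) + 1 = 9
leading_zeros = num_bits - 1 = 8
binary(460) = 111001100

Elias gamma(460) = '00000000' + '111001100' = 00000000111001100 (17 bits)


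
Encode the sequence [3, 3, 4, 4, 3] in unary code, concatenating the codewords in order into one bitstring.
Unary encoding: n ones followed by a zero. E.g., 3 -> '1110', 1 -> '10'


Encode each number as n ones followed by a terminating 0:
  3 -> 1110 (4 bits)
  3 -> 1110 (4 bits)
  4 -> 11110 (5 bits)
  4 -> 11110 (5 bits)
  3 -> 1110 (4 bits)
Total length = 4 + 4 + 5 + 5 + 4 = 22 bits.

Unary([3, 3, 4, 4, 3]) = 1110111011110111101110 (22 bits)


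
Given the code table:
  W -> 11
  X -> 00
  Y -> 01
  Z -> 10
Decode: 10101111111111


Decoding:
10 -> Z
10 -> Z
11 -> W
11 -> W
11 -> W
11 -> W
11 -> W


Result: ZZWWWWW


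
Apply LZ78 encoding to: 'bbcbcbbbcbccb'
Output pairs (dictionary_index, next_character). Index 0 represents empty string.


LZ78 encoding steps:
Dictionary: {0: ''}
Step 1: w='' (idx 0), next='b' -> output (0, 'b'), add 'b' as idx 1
Step 2: w='b' (idx 1), next='c' -> output (1, 'c'), add 'bc' as idx 2
Step 3: w='bc' (idx 2), next='b' -> output (2, 'b'), add 'bcb' as idx 3
Step 4: w='b' (idx 1), next='b' -> output (1, 'b'), add 'bb' as idx 4
Step 5: w='' (idx 0), next='c' -> output (0, 'c'), add 'c' as idx 5
Step 6: w='bc' (idx 2), next='c' -> output (2, 'c'), add 'bcc' as idx 6
Step 7: w='b' (idx 1), end of input -> output (1, '')


Encoded: [(0, 'b'), (1, 'c'), (2, 'b'), (1, 'b'), (0, 'c'), (2, 'c'), (1, '')]


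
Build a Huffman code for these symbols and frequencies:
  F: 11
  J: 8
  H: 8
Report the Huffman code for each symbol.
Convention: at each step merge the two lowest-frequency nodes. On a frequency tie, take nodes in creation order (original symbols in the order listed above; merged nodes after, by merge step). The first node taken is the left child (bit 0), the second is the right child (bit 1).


Huffman tree construction:
Step 1: Merge J(8) + H(8) = 16
Step 2: Merge F(11) + (J+H)(16) = 27
Read each symbol's code off the tree from the root (left child = 0, right child = 1).

Codes:
  F: 0 (length 1)
  J: 10 (length 2)
  H: 11 (length 2)
Average code length: 43/27 = 1.5926 bits/symbol


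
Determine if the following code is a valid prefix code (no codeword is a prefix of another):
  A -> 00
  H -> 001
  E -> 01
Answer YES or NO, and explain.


Checking each pair (does one codeword prefix another?):
  A='00' vs H='001': prefix -- VIOLATION

NO -- this is NOT a valid prefix code. A (00) is a prefix of H (001).


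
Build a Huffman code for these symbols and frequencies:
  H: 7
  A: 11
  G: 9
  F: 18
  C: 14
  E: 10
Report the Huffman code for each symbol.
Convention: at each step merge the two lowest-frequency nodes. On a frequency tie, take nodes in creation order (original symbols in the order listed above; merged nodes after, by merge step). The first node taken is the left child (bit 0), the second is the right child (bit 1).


Huffman tree construction:
Step 1: Merge H(7) + G(9) = 16
Step 2: Merge E(10) + A(11) = 21
Step 3: Merge C(14) + (H+G)(16) = 30
Step 4: Merge F(18) + (E+A)(21) = 39
Step 5: Merge (C+(H+G))(30) + (F+(E+A))(39) = 69
Read each symbol's code off the tree from the root (left child = 0, right child = 1).

Codes:
  H: 010 (length 3)
  A: 111 (length 3)
  G: 011 (length 3)
  F: 10 (length 2)
  C: 00 (length 2)
  E: 110 (length 3)
Average code length: 175/69 = 2.5362 bits/symbol


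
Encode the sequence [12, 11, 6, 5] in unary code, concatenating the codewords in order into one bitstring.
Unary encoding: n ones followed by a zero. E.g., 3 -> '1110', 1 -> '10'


Encode each number as n ones followed by a terminating 0:
  12 -> 1111111111110 (13 bits)
  11 -> 111111111110 (12 bits)
  6 -> 1111110 (7 bits)
  5 -> 111110 (6 bits)
Total length = 13 + 12 + 7 + 6 = 38 bits.

Unary([12, 11, 6, 5]) = 11111111111101111111111101111110111110 (38 bits)


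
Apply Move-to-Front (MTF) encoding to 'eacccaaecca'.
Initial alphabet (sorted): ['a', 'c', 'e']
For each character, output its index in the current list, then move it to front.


MTF encoding:
'e': index 2 in ['a', 'c', 'e'] -> ['e', 'a', 'c']
'a': index 1 in ['e', 'a', 'c'] -> ['a', 'e', 'c']
'c': index 2 in ['a', 'e', 'c'] -> ['c', 'a', 'e']
'c': index 0 in ['c', 'a', 'e'] -> ['c', 'a', 'e']
'c': index 0 in ['c', 'a', 'e'] -> ['c', 'a', 'e']
'a': index 1 in ['c', 'a', 'e'] -> ['a', 'c', 'e']
'a': index 0 in ['a', 'c', 'e'] -> ['a', 'c', 'e']
'e': index 2 in ['a', 'c', 'e'] -> ['e', 'a', 'c']
'c': index 2 in ['e', 'a', 'c'] -> ['c', 'e', 'a']
'c': index 0 in ['c', 'e', 'a'] -> ['c', 'e', 'a']
'a': index 2 in ['c', 'e', 'a'] -> ['a', 'c', 'e']


Output: [2, 1, 2, 0, 0, 1, 0, 2, 2, 0, 2]


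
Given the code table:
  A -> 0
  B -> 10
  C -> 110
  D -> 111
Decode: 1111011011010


Decoding:
111 -> D
10 -> B
110 -> C
110 -> C
10 -> B


Result: DBCCB


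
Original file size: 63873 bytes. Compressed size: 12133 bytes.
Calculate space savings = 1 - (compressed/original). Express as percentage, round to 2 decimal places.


ratio = compressed/original = 12133/63873 = 0.189955
savings = 1 - ratio = 1 - 0.189955 = 0.810045
as a percentage: 0.810045 * 100 = 81.0%

Space savings = 1 - 12133/63873 = 81.0%


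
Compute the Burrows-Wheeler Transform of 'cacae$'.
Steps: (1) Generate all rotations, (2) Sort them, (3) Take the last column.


Rotations (sorted):
  0: $cacae -> last char: e
  1: acae$c -> last char: c
  2: ae$cac -> last char: c
  3: cacae$ -> last char: $
  4: cae$ca -> last char: a
  5: e$caca -> last char: a


BWT = ecc$aa


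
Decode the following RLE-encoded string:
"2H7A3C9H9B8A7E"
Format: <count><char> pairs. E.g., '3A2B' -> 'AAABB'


Expanding each <count><char> pair:
  2H -> 'HH'
  7A -> 'AAAAAAA'
  3C -> 'CCC'
  9H -> 'HHHHHHHHH'
  9B -> 'BBBBBBBBB'
  8A -> 'AAAAAAAA'
  7E -> 'EEEEEEE'

Decoded = HHAAAAAAACCCHHHHHHHHHBBBBBBBBBAAAAAAAAEEEEEEE


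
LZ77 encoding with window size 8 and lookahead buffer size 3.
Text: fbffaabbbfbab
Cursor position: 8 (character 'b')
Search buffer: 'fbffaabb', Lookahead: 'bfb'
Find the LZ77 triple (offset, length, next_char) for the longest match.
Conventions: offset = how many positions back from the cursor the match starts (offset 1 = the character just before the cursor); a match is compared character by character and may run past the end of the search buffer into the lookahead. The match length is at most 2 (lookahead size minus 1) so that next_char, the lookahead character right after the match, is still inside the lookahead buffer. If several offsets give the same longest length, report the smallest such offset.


Try each offset into the search buffer:
  offset=1 (pos 7, char 'b'): match length 1
  offset=2 (pos 6, char 'b'): match length 1
  offset=3 (pos 5, char 'a'): match length 0
  offset=4 (pos 4, char 'a'): match length 0
  offset=5 (pos 3, char 'f'): match length 0
  offset=6 (pos 2, char 'f'): match length 0
  offset=7 (pos 1, char 'b'): match length 2
  offset=8 (pos 0, char 'f'): match length 0
Longest match has length 2 at offset 7.
next_char = character at position 8 + 2 = 10 -> 'b'

Best match: offset=7, length=2 (matching 'bf' starting at position 1)
LZ77 triple: (7, 2, 'b')


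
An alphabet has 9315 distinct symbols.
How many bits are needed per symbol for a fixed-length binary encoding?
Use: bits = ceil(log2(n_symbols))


log2(9315) = 13.1853
Bracket: 2^13 = 8192 < 9315 <= 2^14 = 16384
So ceil(log2(9315)) = 14

bits = ceil(log2(9315)) = ceil(13.1853) = 14 bits


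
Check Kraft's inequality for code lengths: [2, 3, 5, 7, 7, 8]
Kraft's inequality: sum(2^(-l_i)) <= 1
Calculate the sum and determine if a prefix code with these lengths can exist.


Sum = 2^(-2) + 2^(-3) + 2^(-5) + 2^(-7) + 2^(-7) + 2^(-8)
    = 0.25 + 0.125 + 0.03125 + 0.0078125 + 0.0078125 + 0.00390625
    = 109/256 = 0.42578125
Since 0.42578125 <= 1, Kraft's inequality IS satisfied.
A prefix code with these lengths CAN exist.

Kraft sum = 0.42578125. Satisfied.


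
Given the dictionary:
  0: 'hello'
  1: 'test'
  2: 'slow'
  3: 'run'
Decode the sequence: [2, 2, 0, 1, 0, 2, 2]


Look up each index in the dictionary:
  2 -> 'slow'
  2 -> 'slow'
  0 -> 'hello'
  1 -> 'test'
  0 -> 'hello'
  2 -> 'slow'
  2 -> 'slow'

Decoded: "slow slow hello test hello slow slow"


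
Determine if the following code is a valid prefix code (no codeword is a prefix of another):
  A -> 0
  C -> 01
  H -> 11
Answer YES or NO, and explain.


Checking each pair (does one codeword prefix another?):
  A='0' vs C='01': prefix -- VIOLATION

NO -- this is NOT a valid prefix code. A (0) is a prefix of C (01).


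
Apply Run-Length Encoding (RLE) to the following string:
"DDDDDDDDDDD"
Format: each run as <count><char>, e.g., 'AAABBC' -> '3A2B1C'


Scanning runs left to right:
  i=0: run of 'D' x 11 -> '11D'

RLE = 11D


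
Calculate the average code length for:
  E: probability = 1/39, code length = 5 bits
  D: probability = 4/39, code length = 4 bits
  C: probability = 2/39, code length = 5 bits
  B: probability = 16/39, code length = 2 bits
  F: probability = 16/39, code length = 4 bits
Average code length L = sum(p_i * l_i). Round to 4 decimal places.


Weighted contributions p_i * l_i:
  E: (1/39) * 5 = 5/39
  D: (4/39) * 4 = 16/39
  C: (2/39) * 5 = 10/39
  B: (16/39) * 2 = 32/39
  F: (16/39) * 4 = 64/39
Sum = (5 + 16 + 10 + 32 + 64)/39 = 127/39

L = 127/39 = 3.2564 bits/symbol


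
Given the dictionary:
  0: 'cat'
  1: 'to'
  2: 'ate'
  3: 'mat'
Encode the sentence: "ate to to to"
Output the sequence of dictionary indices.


Look up each word in the dictionary:
  'ate' -> 2
  'to' -> 1
  'to' -> 1
  'to' -> 1

Encoded: [2, 1, 1, 1]


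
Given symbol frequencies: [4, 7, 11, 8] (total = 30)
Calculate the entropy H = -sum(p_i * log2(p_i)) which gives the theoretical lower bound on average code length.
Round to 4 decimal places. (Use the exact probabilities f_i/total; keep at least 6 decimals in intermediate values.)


Per-symbol terms -p_i * log2(p_i) with p_i = f_i/30:
  p = 4/30 = 0.133333: log2(p) = -2.906891, -p*log2(p) = 0.387585
  p = 7/30 = 0.233333: log2(p) = -2.099536, -p*log2(p) = 0.489892
  p = 11/30 = 0.366667: log2(p) = -1.447459, -p*log2(p) = 0.530735
  p = 8/30 = 0.266667: log2(p) = -1.906891, -p*log2(p) = 0.508504
H = 0.387585 + 0.489892 + 0.530735 + 0.508504 = 1.916716

H = 1.9167 bits/symbol


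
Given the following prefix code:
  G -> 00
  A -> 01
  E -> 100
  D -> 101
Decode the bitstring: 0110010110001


Decoding step by step:
Bits 01 -> A
Bits 100 -> E
Bits 101 -> D
Bits 100 -> E
Bits 01 -> A


Decoded message: AEDEA


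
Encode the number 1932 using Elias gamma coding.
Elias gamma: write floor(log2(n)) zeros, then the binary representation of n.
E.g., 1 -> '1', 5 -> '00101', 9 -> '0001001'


num_bits = floor(log2(1932)) + 1 = 11
leading_zeros = num_bits - 1 = 10
binary(1932) = 11110001100

Elias gamma(1932) = '0000000000' + '11110001100' = 000000000011110001100 (21 bits)


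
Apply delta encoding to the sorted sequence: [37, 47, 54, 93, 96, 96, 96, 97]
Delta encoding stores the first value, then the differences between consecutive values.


First value: 37
Deltas:
  47 - 37 = 10
  54 - 47 = 7
  93 - 54 = 39
  96 - 93 = 3
  96 - 96 = 0
  96 - 96 = 0
  97 - 96 = 1


Delta encoded: [37, 10, 7, 39, 3, 0, 0, 1]


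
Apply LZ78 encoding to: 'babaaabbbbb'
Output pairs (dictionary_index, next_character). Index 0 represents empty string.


LZ78 encoding steps:
Dictionary: {0: ''}
Step 1: w='' (idx 0), next='b' -> output (0, 'b'), add 'b' as idx 1
Step 2: w='' (idx 0), next='a' -> output (0, 'a'), add 'a' as idx 2
Step 3: w='b' (idx 1), next='a' -> output (1, 'a'), add 'ba' as idx 3
Step 4: w='a' (idx 2), next='a' -> output (2, 'a'), add 'aa' as idx 4
Step 5: w='b' (idx 1), next='b' -> output (1, 'b'), add 'bb' as idx 5
Step 6: w='bb' (idx 5), next='b' -> output (5, 'b'), add 'bbb' as idx 6


Encoded: [(0, 'b'), (0, 'a'), (1, 'a'), (2, 'a'), (1, 'b'), (5, 'b')]


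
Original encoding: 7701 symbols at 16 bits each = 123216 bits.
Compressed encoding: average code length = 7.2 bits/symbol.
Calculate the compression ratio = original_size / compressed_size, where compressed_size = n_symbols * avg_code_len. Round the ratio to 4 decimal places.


original_size = n_symbols * orig_bits = 7701 * 16 = 123216 bits
compressed_size = n_symbols * avg_code_len = 7701 * 7.2 = 55447.2 bits
ratio = original_size / compressed_size = 123216 / 55447.2 = 2.2222

Compression ratio = 2.2222


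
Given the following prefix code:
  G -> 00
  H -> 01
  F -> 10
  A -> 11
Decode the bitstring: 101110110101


Decoding step by step:
Bits 10 -> F
Bits 11 -> A
Bits 10 -> F
Bits 11 -> A
Bits 01 -> H
Bits 01 -> H


Decoded message: FAFAHH


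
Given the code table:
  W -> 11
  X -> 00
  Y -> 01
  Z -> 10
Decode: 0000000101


Decoding:
00 -> X
00 -> X
00 -> X
01 -> Y
01 -> Y


Result: XXXYY


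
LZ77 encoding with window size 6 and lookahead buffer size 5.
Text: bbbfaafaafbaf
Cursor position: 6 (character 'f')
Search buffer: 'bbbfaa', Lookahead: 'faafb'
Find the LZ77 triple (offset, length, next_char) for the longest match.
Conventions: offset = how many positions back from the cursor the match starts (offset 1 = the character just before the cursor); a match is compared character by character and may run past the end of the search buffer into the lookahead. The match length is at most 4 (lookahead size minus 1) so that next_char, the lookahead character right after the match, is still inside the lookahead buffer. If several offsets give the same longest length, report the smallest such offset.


Try each offset into the search buffer:
  offset=1 (pos 5, char 'a'): match length 0
  offset=2 (pos 4, char 'a'): match length 0
  offset=3 (pos 3, char 'f'): match length 4
  offset=4 (pos 2, char 'b'): match length 0
  offset=5 (pos 1, char 'b'): match length 0
  offset=6 (pos 0, char 'b'): match length 0
Longest match has length 4 at offset 3.
next_char = character at position 6 + 4 = 10 -> 'b'

Best match: offset=3, length=4 (matching 'faaf' starting at position 3)
LZ77 triple: (3, 4, 'b')


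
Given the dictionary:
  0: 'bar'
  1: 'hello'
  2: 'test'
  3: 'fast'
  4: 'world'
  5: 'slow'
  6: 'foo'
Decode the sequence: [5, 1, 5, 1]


Look up each index in the dictionary:
  5 -> 'slow'
  1 -> 'hello'
  5 -> 'slow'
  1 -> 'hello'

Decoded: "slow hello slow hello"


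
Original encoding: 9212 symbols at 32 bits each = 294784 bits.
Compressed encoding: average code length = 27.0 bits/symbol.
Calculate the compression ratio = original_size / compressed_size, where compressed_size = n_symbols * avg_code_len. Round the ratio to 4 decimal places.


original_size = n_symbols * orig_bits = 9212 * 32 = 294784 bits
compressed_size = n_symbols * avg_code_len = 9212 * 27.0 = 248724.0 bits
ratio = original_size / compressed_size = 294784 / 248724.0 = 1.1852

Compression ratio = 1.1852


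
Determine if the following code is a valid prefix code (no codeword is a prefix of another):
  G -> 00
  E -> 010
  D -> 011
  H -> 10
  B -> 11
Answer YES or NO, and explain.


Checking each pair (does one codeword prefix another?):
  G='00' vs E='010': no prefix
  G='00' vs D='011': no prefix
  G='00' vs H='10': no prefix
  G='00' vs B='11': no prefix
  E='010' vs G='00': no prefix
  E='010' vs D='011': no prefix
  E='010' vs H='10': no prefix
  E='010' vs B='11': no prefix
  D='011' vs G='00': no prefix
  D='011' vs E='010': no prefix
  D='011' vs H='10': no prefix
  D='011' vs B='11': no prefix
  H='10' vs G='00': no prefix
  H='10' vs E='010': no prefix
  H='10' vs D='011': no prefix
  H='10' vs B='11': no prefix
  B='11' vs G='00': no prefix
  B='11' vs E='010': no prefix
  B='11' vs D='011': no prefix
  B='11' vs H='10': no prefix
No violation found over all pairs.

YES -- this is a valid prefix code. No codeword is a prefix of any other codeword.


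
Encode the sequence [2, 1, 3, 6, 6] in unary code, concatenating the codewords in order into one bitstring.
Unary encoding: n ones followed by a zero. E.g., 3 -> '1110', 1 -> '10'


Encode each number as n ones followed by a terminating 0:
  2 -> 110 (3 bits)
  1 -> 10 (2 bits)
  3 -> 1110 (4 bits)
  6 -> 1111110 (7 bits)
  6 -> 1111110 (7 bits)
Total length = 3 + 2 + 4 + 7 + 7 = 23 bits.

Unary([2, 1, 3, 6, 6]) = 11010111011111101111110 (23 bits)


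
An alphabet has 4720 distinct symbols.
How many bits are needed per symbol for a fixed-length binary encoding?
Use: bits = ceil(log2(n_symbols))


log2(4720) = 12.2046
Bracket: 2^12 = 4096 < 4720 <= 2^13 = 8192
So ceil(log2(4720)) = 13

bits = ceil(log2(4720)) = ceil(12.2046) = 13 bits


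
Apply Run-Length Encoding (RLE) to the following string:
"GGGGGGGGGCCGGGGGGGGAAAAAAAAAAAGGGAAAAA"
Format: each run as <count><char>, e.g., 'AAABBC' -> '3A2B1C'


Scanning runs left to right:
  i=0: run of 'G' x 9 -> '9G'
  i=9: run of 'C' x 2 -> '2C'
  i=11: run of 'G' x 8 -> '8G'
  i=19: run of 'A' x 11 -> '11A'
  i=30: run of 'G' x 3 -> '3G'
  i=33: run of 'A' x 5 -> '5A'

RLE = 9G2C8G11A3G5A


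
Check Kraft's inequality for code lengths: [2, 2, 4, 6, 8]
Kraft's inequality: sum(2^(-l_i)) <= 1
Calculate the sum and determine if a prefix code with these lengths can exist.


Sum = 2^(-2) + 2^(-2) + 2^(-4) + 2^(-6) + 2^(-8)
    = 0.25 + 0.25 + 0.0625 + 0.015625 + 0.00390625
    = 149/256 = 0.58203125
Since 0.58203125 <= 1, Kraft's inequality IS satisfied.
A prefix code with these lengths CAN exist.

Kraft sum = 0.58203125. Satisfied.


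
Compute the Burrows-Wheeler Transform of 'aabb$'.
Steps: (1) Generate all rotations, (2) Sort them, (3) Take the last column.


Rotations (sorted):
  0: $aabb -> last char: b
  1: aabb$ -> last char: $
  2: abb$a -> last char: a
  3: b$aab -> last char: b
  4: bb$aa -> last char: a


BWT = b$aba


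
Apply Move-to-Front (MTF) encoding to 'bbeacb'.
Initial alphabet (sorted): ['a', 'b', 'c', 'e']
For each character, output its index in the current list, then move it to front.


MTF encoding:
'b': index 1 in ['a', 'b', 'c', 'e'] -> ['b', 'a', 'c', 'e']
'b': index 0 in ['b', 'a', 'c', 'e'] -> ['b', 'a', 'c', 'e']
'e': index 3 in ['b', 'a', 'c', 'e'] -> ['e', 'b', 'a', 'c']
'a': index 2 in ['e', 'b', 'a', 'c'] -> ['a', 'e', 'b', 'c']
'c': index 3 in ['a', 'e', 'b', 'c'] -> ['c', 'a', 'e', 'b']
'b': index 3 in ['c', 'a', 'e', 'b'] -> ['b', 'c', 'a', 'e']


Output: [1, 0, 3, 2, 3, 3]


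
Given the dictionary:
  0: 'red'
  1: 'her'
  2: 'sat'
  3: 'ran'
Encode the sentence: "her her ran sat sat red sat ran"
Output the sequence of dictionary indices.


Look up each word in the dictionary:
  'her' -> 1
  'her' -> 1
  'ran' -> 3
  'sat' -> 2
  'sat' -> 2
  'red' -> 0
  'sat' -> 2
  'ran' -> 3

Encoded: [1, 1, 3, 2, 2, 0, 2, 3]


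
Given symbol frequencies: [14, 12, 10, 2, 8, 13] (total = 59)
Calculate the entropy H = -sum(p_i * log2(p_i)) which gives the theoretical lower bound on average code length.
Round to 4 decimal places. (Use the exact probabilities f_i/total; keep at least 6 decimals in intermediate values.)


Per-symbol terms -p_i * log2(p_i) with p_i = f_i/59:
  p = 14/59 = 0.237288: log2(p) = -2.075288, -p*log2(p) = 0.492441
  p = 12/59 = 0.203390: log2(p) = -2.297681, -p*log2(p) = 0.467325
  p = 10/59 = 0.169492: log2(p) = -2.560715, -p*log2(p) = 0.434019
  p = 2/59 = 0.033898: log2(p) = -4.882643, -p*log2(p) = 0.165513
  p = 8/59 = 0.135593: log2(p) = -2.882643, -p*log2(p) = 0.390867
  p = 13/59 = 0.220339: log2(p) = -2.182203, -p*log2(p) = 0.480824
H = 0.492441 + 0.467325 + 0.434019 + 0.165513 + 0.390867 + 0.480824 = 2.430989

H = 2.431 bits/symbol


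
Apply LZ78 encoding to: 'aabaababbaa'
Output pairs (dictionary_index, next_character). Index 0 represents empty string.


LZ78 encoding steps:
Dictionary: {0: ''}
Step 1: w='' (idx 0), next='a' -> output (0, 'a'), add 'a' as idx 1
Step 2: w='a' (idx 1), next='b' -> output (1, 'b'), add 'ab' as idx 2
Step 3: w='a' (idx 1), next='a' -> output (1, 'a'), add 'aa' as idx 3
Step 4: w='' (idx 0), next='b' -> output (0, 'b'), add 'b' as idx 4
Step 5: w='ab' (idx 2), next='b' -> output (2, 'b'), add 'abb' as idx 5
Step 6: w='aa' (idx 3), end of input -> output (3, '')


Encoded: [(0, 'a'), (1, 'b'), (1, 'a'), (0, 'b'), (2, 'b'), (3, '')]


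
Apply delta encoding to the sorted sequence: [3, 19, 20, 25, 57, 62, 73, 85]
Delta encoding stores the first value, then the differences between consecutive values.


First value: 3
Deltas:
  19 - 3 = 16
  20 - 19 = 1
  25 - 20 = 5
  57 - 25 = 32
  62 - 57 = 5
  73 - 62 = 11
  85 - 73 = 12


Delta encoded: [3, 16, 1, 5, 32, 5, 11, 12]


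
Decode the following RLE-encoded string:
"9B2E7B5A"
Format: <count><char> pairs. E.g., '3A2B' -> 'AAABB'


Expanding each <count><char> pair:
  9B -> 'BBBBBBBBB'
  2E -> 'EE'
  7B -> 'BBBBBBB'
  5A -> 'AAAAA'

Decoded = BBBBBBBBBEEBBBBBBBAAAAA


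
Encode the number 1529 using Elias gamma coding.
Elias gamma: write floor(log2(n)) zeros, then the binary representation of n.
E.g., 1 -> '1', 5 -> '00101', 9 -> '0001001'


num_bits = floor(log2(1529)) + 1 = 11
leading_zeros = num_bits - 1 = 10
binary(1529) = 10111111001

Elias gamma(1529) = '0000000000' + '10111111001' = 000000000010111111001 (21 bits)


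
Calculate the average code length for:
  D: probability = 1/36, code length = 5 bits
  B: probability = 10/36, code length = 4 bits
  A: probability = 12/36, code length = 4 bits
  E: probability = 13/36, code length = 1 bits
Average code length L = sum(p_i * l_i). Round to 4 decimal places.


Weighted contributions p_i * l_i:
  D: (1/36) * 5 = 5/36
  B: (10/36) * 4 = 40/36
  A: (12/36) * 4 = 48/36
  E: (13/36) * 1 = 13/36
Sum = (5 + 40 + 48 + 13)/36 = 106/36

L = 106/36 = 2.9444 bits/symbol


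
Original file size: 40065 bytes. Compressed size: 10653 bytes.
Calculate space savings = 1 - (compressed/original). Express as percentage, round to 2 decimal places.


ratio = compressed/original = 10653/40065 = 0.265893
savings = 1 - ratio = 1 - 0.265893 = 0.734107
as a percentage: 0.734107 * 100 = 73.41%

Space savings = 1 - 10653/40065 = 73.41%


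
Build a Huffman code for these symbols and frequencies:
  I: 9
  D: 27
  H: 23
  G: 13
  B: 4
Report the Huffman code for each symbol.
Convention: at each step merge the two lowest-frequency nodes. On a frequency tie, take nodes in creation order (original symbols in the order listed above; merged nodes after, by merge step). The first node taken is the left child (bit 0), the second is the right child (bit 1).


Huffman tree construction:
Step 1: Merge B(4) + I(9) = 13
Step 2: Merge G(13) + (B+I)(13) = 26
Step 3: Merge H(23) + (G+(B+I))(26) = 49
Step 4: Merge D(27) + (H+(G+(B+I)))(49) = 76
Read each symbol's code off the tree from the root (left child = 0, right child = 1).

Codes:
  I: 1111 (length 4)
  D: 0 (length 1)
  H: 10 (length 2)
  G: 110 (length 3)
  B: 1110 (length 4)
Average code length: 164/76 = 2.1579 bits/symbol


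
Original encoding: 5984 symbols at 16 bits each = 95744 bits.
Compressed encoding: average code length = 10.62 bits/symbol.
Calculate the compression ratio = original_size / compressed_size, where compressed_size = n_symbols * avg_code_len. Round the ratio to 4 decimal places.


original_size = n_symbols * orig_bits = 5984 * 16 = 95744 bits
compressed_size = n_symbols * avg_code_len = 5984 * 10.62 = 63550.08 bits
ratio = original_size / compressed_size = 95744 / 63550.08 = 1.5066

Compression ratio = 1.5066


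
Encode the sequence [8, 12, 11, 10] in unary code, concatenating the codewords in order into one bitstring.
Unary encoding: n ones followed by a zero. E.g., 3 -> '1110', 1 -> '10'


Encode each number as n ones followed by a terminating 0:
  8 -> 111111110 (9 bits)
  12 -> 1111111111110 (13 bits)
  11 -> 111111111110 (12 bits)
  10 -> 11111111110 (11 bits)
Total length = 9 + 13 + 12 + 11 = 45 bits.

Unary([8, 12, 11, 10]) = 111111110111111111111011111111111011111111110 (45 bits)


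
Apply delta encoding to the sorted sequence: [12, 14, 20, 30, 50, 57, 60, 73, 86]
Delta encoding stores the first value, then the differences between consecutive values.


First value: 12
Deltas:
  14 - 12 = 2
  20 - 14 = 6
  30 - 20 = 10
  50 - 30 = 20
  57 - 50 = 7
  60 - 57 = 3
  73 - 60 = 13
  86 - 73 = 13


Delta encoded: [12, 2, 6, 10, 20, 7, 3, 13, 13]


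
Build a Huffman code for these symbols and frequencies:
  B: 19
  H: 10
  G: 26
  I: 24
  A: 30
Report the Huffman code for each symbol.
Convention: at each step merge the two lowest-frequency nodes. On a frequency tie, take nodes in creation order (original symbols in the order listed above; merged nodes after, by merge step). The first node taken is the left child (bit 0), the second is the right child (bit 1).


Huffman tree construction:
Step 1: Merge H(10) + B(19) = 29
Step 2: Merge I(24) + G(26) = 50
Step 3: Merge (H+B)(29) + A(30) = 59
Step 4: Merge (I+G)(50) + ((H+B)+A)(59) = 109
Read each symbol's code off the tree from the root (left child = 0, right child = 1).

Codes:
  B: 101 (length 3)
  H: 100 (length 3)
  G: 01 (length 2)
  I: 00 (length 2)
  A: 11 (length 2)
Average code length: 247/109 = 2.2661 bits/symbol


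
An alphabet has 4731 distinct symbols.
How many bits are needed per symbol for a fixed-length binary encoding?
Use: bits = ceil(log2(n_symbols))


log2(4731) = 12.2079
Bracket: 2^12 = 4096 < 4731 <= 2^13 = 8192
So ceil(log2(4731)) = 13

bits = ceil(log2(4731)) = ceil(12.2079) = 13 bits


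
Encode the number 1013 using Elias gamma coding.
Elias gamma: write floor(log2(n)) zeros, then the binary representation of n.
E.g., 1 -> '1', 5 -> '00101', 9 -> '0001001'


num_bits = floor(log2(1013)) + 1 = 10
leading_zeros = num_bits - 1 = 9
binary(1013) = 1111110101

Elias gamma(1013) = '000000000' + '1111110101' = 0000000001111110101 (19 bits)


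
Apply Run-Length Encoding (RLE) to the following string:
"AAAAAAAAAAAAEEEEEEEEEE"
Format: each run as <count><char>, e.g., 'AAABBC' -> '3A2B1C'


Scanning runs left to right:
  i=0: run of 'A' x 12 -> '12A'
  i=12: run of 'E' x 10 -> '10E'

RLE = 12A10E


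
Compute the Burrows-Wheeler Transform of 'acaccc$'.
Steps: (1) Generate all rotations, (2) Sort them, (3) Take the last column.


Rotations (sorted):
  0: $acaccc -> last char: c
  1: acaccc$ -> last char: $
  2: accc$ac -> last char: c
  3: c$acacc -> last char: c
  4: caccc$a -> last char: a
  5: cc$acac -> last char: c
  6: ccc$aca -> last char: a


BWT = c$ccaca


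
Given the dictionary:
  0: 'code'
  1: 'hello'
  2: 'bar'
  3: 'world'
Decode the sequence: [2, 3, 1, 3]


Look up each index in the dictionary:
  2 -> 'bar'
  3 -> 'world'
  1 -> 'hello'
  3 -> 'world'

Decoded: "bar world hello world"


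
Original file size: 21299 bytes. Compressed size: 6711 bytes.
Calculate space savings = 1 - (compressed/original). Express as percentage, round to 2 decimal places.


ratio = compressed/original = 6711/21299 = 0.315085
savings = 1 - ratio = 1 - 0.315085 = 0.684915
as a percentage: 0.684915 * 100 = 68.49%

Space savings = 1 - 6711/21299 = 68.49%


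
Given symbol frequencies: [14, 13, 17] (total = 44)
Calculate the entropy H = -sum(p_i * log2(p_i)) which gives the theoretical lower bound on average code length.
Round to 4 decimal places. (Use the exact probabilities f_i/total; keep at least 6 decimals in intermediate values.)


Per-symbol terms -p_i * log2(p_i) with p_i = f_i/44:
  p = 14/44 = 0.318182: log2(p) = -1.652077, -p*log2(p) = 0.525661
  p = 13/44 = 0.295455: log2(p) = -1.758992, -p*log2(p) = 0.519702
  p = 17/44 = 0.386364: log2(p) = -1.371969, -p*log2(p) = 0.530079
H = 0.525661 + 0.519702 + 0.530079 = 1.575442

H = 1.5754 bits/symbol


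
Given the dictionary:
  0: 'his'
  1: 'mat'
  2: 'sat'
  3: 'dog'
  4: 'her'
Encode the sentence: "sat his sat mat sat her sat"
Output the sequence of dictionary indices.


Look up each word in the dictionary:
  'sat' -> 2
  'his' -> 0
  'sat' -> 2
  'mat' -> 1
  'sat' -> 2
  'her' -> 4
  'sat' -> 2

Encoded: [2, 0, 2, 1, 2, 4, 2]


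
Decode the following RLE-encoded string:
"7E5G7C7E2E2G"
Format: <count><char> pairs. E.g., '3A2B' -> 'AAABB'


Expanding each <count><char> pair:
  7E -> 'EEEEEEE'
  5G -> 'GGGGG'
  7C -> 'CCCCCCC'
  7E -> 'EEEEEEE'
  2E -> 'EE'
  2G -> 'GG'

Decoded = EEEEEEEGGGGGCCCCCCCEEEEEEEEEGG


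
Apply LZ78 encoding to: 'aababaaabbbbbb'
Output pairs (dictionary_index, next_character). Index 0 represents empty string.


LZ78 encoding steps:
Dictionary: {0: ''}
Step 1: w='' (idx 0), next='a' -> output (0, 'a'), add 'a' as idx 1
Step 2: w='a' (idx 1), next='b' -> output (1, 'b'), add 'ab' as idx 2
Step 3: w='ab' (idx 2), next='a' -> output (2, 'a'), add 'aba' as idx 3
Step 4: w='a' (idx 1), next='a' -> output (1, 'a'), add 'aa' as idx 4
Step 5: w='' (idx 0), next='b' -> output (0, 'b'), add 'b' as idx 5
Step 6: w='b' (idx 5), next='b' -> output (5, 'b'), add 'bb' as idx 6
Step 7: w='bb' (idx 6), next='b' -> output (6, 'b'), add 'bbb' as idx 7


Encoded: [(0, 'a'), (1, 'b'), (2, 'a'), (1, 'a'), (0, 'b'), (5, 'b'), (6, 'b')]


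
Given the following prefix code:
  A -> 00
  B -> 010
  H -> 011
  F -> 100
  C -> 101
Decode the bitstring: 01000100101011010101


Decoding step by step:
Bits 010 -> B
Bits 00 -> A
Bits 100 -> F
Bits 101 -> C
Bits 011 -> H
Bits 010 -> B
Bits 101 -> C


Decoded message: BAFCHBC


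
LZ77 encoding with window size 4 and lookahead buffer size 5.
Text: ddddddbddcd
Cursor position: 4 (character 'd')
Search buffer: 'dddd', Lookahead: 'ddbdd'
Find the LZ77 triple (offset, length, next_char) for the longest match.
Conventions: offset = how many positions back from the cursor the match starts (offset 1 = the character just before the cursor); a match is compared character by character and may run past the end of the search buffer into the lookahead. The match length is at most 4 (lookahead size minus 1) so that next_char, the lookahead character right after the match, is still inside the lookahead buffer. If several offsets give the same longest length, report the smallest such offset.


Try each offset into the search buffer:
  offset=1 (pos 3, char 'd'): match length 2
  offset=2 (pos 2, char 'd'): match length 2
  offset=3 (pos 1, char 'd'): match length 2
  offset=4 (pos 0, char 'd'): match length 2
Longest match has length 2, found at offsets 1, 2, 3, 4; take the smallest, offset 1.
next_char = character at position 4 + 2 = 6 -> 'b'

Best match: offset=1, length=2 (matching 'dd' starting at position 3)
LZ77 triple: (1, 2, 'b')


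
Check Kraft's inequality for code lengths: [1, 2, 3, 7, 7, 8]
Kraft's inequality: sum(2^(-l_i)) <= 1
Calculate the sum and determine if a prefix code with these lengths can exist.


Sum = 2^(-1) + 2^(-2) + 2^(-3) + 2^(-7) + 2^(-7) + 2^(-8)
    = 0.5 + 0.25 + 0.125 + 0.0078125 + 0.0078125 + 0.00390625
    = 229/256 = 0.89453125
Since 0.89453125 <= 1, Kraft's inequality IS satisfied.
A prefix code with these lengths CAN exist.

Kraft sum = 0.89453125. Satisfied.


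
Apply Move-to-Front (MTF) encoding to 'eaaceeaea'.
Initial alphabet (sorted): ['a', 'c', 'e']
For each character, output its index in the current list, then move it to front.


MTF encoding:
'e': index 2 in ['a', 'c', 'e'] -> ['e', 'a', 'c']
'a': index 1 in ['e', 'a', 'c'] -> ['a', 'e', 'c']
'a': index 0 in ['a', 'e', 'c'] -> ['a', 'e', 'c']
'c': index 2 in ['a', 'e', 'c'] -> ['c', 'a', 'e']
'e': index 2 in ['c', 'a', 'e'] -> ['e', 'c', 'a']
'e': index 0 in ['e', 'c', 'a'] -> ['e', 'c', 'a']
'a': index 2 in ['e', 'c', 'a'] -> ['a', 'e', 'c']
'e': index 1 in ['a', 'e', 'c'] -> ['e', 'a', 'c']
'a': index 1 in ['e', 'a', 'c'] -> ['a', 'e', 'c']


Output: [2, 1, 0, 2, 2, 0, 2, 1, 1]


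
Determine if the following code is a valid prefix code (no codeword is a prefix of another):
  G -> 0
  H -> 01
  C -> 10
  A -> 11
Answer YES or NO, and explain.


Checking each pair (does one codeword prefix another?):
  G='0' vs H='01': prefix -- VIOLATION

NO -- this is NOT a valid prefix code. G (0) is a prefix of H (01).


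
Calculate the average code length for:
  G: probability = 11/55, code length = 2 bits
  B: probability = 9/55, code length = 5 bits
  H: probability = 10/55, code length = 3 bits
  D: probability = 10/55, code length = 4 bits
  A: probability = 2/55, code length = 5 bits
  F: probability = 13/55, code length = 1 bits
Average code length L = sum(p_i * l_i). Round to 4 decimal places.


Weighted contributions p_i * l_i:
  G: (11/55) * 2 = 22/55
  B: (9/55) * 5 = 45/55
  H: (10/55) * 3 = 30/55
  D: (10/55) * 4 = 40/55
  A: (2/55) * 5 = 10/55
  F: (13/55) * 1 = 13/55
Sum = (22 + 45 + 30 + 40 + 10 + 13)/55 = 160/55

L = 160/55 = 2.9091 bits/symbol


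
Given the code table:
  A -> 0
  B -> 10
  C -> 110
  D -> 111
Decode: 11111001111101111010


Decoding:
111 -> D
110 -> C
0 -> A
111 -> D
110 -> C
111 -> D
10 -> B
10 -> B


Result: DCADCDBB


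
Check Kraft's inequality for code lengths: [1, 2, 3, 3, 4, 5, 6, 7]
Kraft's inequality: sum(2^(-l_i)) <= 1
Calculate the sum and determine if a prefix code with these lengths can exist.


Sum = 2^(-1) + 2^(-2) + 2^(-3) + 2^(-3) + 2^(-4) + 2^(-5) + 2^(-6) + 2^(-7)
    = 0.5 + 0.25 + 0.125 + 0.125 + 0.0625 + 0.03125 + 0.015625 + 0.0078125
    = 143/128 = 1.1171875
Since 1.1171875 > 1, Kraft's inequality is NOT satisfied.
A prefix code with these lengths CANNOT exist.

Kraft sum = 1.1171875. Not satisfied.


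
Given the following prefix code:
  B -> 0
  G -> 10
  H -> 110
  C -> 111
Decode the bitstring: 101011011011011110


Decoding step by step:
Bits 10 -> G
Bits 10 -> G
Bits 110 -> H
Bits 110 -> H
Bits 110 -> H
Bits 111 -> C
Bits 10 -> G


Decoded message: GGHHHCG


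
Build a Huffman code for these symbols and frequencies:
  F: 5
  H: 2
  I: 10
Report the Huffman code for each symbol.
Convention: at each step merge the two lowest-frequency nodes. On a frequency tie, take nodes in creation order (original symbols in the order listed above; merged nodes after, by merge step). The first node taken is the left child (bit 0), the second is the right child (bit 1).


Huffman tree construction:
Step 1: Merge H(2) + F(5) = 7
Step 2: Merge (H+F)(7) + I(10) = 17
Read each symbol's code off the tree from the root (left child = 0, right child = 1).

Codes:
  F: 01 (length 2)
  H: 00 (length 2)
  I: 1 (length 1)
Average code length: 24/17 = 1.4118 bits/symbol


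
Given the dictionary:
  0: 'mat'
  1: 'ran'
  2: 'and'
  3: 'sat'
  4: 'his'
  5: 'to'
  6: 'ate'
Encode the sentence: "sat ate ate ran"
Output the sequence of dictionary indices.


Look up each word in the dictionary:
  'sat' -> 3
  'ate' -> 6
  'ate' -> 6
  'ran' -> 1

Encoded: [3, 6, 6, 1]


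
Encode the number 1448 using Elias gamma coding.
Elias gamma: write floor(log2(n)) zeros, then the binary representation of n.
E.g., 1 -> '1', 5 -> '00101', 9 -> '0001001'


num_bits = floor(log2(1448)) + 1 = 11
leading_zeros = num_bits - 1 = 10
binary(1448) = 10110101000

Elias gamma(1448) = '0000000000' + '10110101000' = 000000000010110101000 (21 bits)
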